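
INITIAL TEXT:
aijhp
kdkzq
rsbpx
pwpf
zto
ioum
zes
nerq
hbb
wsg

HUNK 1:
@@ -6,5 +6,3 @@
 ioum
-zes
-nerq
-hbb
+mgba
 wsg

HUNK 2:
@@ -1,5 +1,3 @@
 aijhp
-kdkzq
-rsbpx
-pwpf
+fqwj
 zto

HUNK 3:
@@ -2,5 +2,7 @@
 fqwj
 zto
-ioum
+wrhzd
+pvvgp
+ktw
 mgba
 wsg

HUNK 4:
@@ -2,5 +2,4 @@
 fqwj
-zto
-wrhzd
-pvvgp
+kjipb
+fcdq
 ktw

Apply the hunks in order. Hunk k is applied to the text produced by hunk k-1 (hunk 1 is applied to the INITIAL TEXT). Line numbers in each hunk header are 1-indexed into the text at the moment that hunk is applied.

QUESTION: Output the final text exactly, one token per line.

Hunk 1: at line 6 remove [zes,nerq,hbb] add [mgba] -> 8 lines: aijhp kdkzq rsbpx pwpf zto ioum mgba wsg
Hunk 2: at line 1 remove [kdkzq,rsbpx,pwpf] add [fqwj] -> 6 lines: aijhp fqwj zto ioum mgba wsg
Hunk 3: at line 2 remove [ioum] add [wrhzd,pvvgp,ktw] -> 8 lines: aijhp fqwj zto wrhzd pvvgp ktw mgba wsg
Hunk 4: at line 2 remove [zto,wrhzd,pvvgp] add [kjipb,fcdq] -> 7 lines: aijhp fqwj kjipb fcdq ktw mgba wsg

Answer: aijhp
fqwj
kjipb
fcdq
ktw
mgba
wsg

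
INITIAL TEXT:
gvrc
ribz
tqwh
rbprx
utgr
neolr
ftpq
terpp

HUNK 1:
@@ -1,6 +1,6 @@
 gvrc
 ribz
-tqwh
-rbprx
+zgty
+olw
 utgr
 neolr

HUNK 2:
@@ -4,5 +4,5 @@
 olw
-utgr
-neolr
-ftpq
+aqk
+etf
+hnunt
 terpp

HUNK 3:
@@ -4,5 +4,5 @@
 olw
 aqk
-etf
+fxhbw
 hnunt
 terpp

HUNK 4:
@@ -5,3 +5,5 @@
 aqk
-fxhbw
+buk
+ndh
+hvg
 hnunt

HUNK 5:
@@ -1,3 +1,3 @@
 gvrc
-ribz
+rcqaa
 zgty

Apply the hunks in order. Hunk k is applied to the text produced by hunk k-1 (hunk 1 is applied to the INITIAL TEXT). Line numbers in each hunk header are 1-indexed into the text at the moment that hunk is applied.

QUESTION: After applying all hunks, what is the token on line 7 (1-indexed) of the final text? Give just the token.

Hunk 1: at line 1 remove [tqwh,rbprx] add [zgty,olw] -> 8 lines: gvrc ribz zgty olw utgr neolr ftpq terpp
Hunk 2: at line 4 remove [utgr,neolr,ftpq] add [aqk,etf,hnunt] -> 8 lines: gvrc ribz zgty olw aqk etf hnunt terpp
Hunk 3: at line 4 remove [etf] add [fxhbw] -> 8 lines: gvrc ribz zgty olw aqk fxhbw hnunt terpp
Hunk 4: at line 5 remove [fxhbw] add [buk,ndh,hvg] -> 10 lines: gvrc ribz zgty olw aqk buk ndh hvg hnunt terpp
Hunk 5: at line 1 remove [ribz] add [rcqaa] -> 10 lines: gvrc rcqaa zgty olw aqk buk ndh hvg hnunt terpp
Final line 7: ndh

Answer: ndh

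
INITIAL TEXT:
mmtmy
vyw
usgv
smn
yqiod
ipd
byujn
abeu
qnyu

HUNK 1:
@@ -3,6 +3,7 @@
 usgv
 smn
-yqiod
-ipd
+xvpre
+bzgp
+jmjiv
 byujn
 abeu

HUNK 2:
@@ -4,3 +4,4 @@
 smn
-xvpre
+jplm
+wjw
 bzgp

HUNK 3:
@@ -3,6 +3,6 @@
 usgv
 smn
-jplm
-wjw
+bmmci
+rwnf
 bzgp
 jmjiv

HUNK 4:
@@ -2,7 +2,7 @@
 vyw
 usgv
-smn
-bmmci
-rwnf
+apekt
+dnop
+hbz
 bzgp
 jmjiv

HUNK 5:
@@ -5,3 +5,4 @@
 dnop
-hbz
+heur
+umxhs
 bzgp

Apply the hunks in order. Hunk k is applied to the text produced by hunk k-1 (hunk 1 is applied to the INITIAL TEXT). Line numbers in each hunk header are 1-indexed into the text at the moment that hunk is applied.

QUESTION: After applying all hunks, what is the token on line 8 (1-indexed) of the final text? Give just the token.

Hunk 1: at line 3 remove [yqiod,ipd] add [xvpre,bzgp,jmjiv] -> 10 lines: mmtmy vyw usgv smn xvpre bzgp jmjiv byujn abeu qnyu
Hunk 2: at line 4 remove [xvpre] add [jplm,wjw] -> 11 lines: mmtmy vyw usgv smn jplm wjw bzgp jmjiv byujn abeu qnyu
Hunk 3: at line 3 remove [jplm,wjw] add [bmmci,rwnf] -> 11 lines: mmtmy vyw usgv smn bmmci rwnf bzgp jmjiv byujn abeu qnyu
Hunk 4: at line 2 remove [smn,bmmci,rwnf] add [apekt,dnop,hbz] -> 11 lines: mmtmy vyw usgv apekt dnop hbz bzgp jmjiv byujn abeu qnyu
Hunk 5: at line 5 remove [hbz] add [heur,umxhs] -> 12 lines: mmtmy vyw usgv apekt dnop heur umxhs bzgp jmjiv byujn abeu qnyu
Final line 8: bzgp

Answer: bzgp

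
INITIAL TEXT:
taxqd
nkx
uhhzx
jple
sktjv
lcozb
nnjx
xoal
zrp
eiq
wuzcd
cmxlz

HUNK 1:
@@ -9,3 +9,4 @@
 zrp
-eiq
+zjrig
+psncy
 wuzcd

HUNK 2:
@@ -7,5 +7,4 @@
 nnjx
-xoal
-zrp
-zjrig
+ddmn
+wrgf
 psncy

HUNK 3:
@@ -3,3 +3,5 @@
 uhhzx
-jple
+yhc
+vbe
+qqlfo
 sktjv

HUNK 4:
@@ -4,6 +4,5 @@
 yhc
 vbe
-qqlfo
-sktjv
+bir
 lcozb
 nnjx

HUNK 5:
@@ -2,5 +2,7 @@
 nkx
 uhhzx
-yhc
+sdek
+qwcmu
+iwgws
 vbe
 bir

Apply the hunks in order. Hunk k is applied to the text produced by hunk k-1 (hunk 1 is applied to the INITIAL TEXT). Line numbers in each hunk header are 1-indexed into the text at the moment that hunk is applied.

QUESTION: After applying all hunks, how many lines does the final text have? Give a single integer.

Hunk 1: at line 9 remove [eiq] add [zjrig,psncy] -> 13 lines: taxqd nkx uhhzx jple sktjv lcozb nnjx xoal zrp zjrig psncy wuzcd cmxlz
Hunk 2: at line 7 remove [xoal,zrp,zjrig] add [ddmn,wrgf] -> 12 lines: taxqd nkx uhhzx jple sktjv lcozb nnjx ddmn wrgf psncy wuzcd cmxlz
Hunk 3: at line 3 remove [jple] add [yhc,vbe,qqlfo] -> 14 lines: taxqd nkx uhhzx yhc vbe qqlfo sktjv lcozb nnjx ddmn wrgf psncy wuzcd cmxlz
Hunk 4: at line 4 remove [qqlfo,sktjv] add [bir] -> 13 lines: taxqd nkx uhhzx yhc vbe bir lcozb nnjx ddmn wrgf psncy wuzcd cmxlz
Hunk 5: at line 2 remove [yhc] add [sdek,qwcmu,iwgws] -> 15 lines: taxqd nkx uhhzx sdek qwcmu iwgws vbe bir lcozb nnjx ddmn wrgf psncy wuzcd cmxlz
Final line count: 15

Answer: 15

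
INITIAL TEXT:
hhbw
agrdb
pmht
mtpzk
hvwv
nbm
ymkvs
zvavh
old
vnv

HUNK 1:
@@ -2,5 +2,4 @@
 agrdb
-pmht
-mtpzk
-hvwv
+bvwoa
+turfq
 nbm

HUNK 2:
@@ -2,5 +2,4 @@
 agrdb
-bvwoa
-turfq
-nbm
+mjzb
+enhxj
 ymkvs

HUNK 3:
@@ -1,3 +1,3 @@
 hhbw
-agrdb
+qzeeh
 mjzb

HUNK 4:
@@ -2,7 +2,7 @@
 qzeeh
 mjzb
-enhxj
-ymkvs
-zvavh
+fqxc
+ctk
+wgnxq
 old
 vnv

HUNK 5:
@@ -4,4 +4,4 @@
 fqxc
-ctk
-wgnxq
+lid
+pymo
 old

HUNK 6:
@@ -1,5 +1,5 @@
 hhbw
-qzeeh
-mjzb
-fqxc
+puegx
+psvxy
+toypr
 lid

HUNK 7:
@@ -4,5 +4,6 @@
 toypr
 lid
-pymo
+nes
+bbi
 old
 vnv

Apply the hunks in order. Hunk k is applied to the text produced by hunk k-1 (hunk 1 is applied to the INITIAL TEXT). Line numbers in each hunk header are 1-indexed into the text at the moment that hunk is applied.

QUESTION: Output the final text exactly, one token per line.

Answer: hhbw
puegx
psvxy
toypr
lid
nes
bbi
old
vnv

Derivation:
Hunk 1: at line 2 remove [pmht,mtpzk,hvwv] add [bvwoa,turfq] -> 9 lines: hhbw agrdb bvwoa turfq nbm ymkvs zvavh old vnv
Hunk 2: at line 2 remove [bvwoa,turfq,nbm] add [mjzb,enhxj] -> 8 lines: hhbw agrdb mjzb enhxj ymkvs zvavh old vnv
Hunk 3: at line 1 remove [agrdb] add [qzeeh] -> 8 lines: hhbw qzeeh mjzb enhxj ymkvs zvavh old vnv
Hunk 4: at line 2 remove [enhxj,ymkvs,zvavh] add [fqxc,ctk,wgnxq] -> 8 lines: hhbw qzeeh mjzb fqxc ctk wgnxq old vnv
Hunk 5: at line 4 remove [ctk,wgnxq] add [lid,pymo] -> 8 lines: hhbw qzeeh mjzb fqxc lid pymo old vnv
Hunk 6: at line 1 remove [qzeeh,mjzb,fqxc] add [puegx,psvxy,toypr] -> 8 lines: hhbw puegx psvxy toypr lid pymo old vnv
Hunk 7: at line 4 remove [pymo] add [nes,bbi] -> 9 lines: hhbw puegx psvxy toypr lid nes bbi old vnv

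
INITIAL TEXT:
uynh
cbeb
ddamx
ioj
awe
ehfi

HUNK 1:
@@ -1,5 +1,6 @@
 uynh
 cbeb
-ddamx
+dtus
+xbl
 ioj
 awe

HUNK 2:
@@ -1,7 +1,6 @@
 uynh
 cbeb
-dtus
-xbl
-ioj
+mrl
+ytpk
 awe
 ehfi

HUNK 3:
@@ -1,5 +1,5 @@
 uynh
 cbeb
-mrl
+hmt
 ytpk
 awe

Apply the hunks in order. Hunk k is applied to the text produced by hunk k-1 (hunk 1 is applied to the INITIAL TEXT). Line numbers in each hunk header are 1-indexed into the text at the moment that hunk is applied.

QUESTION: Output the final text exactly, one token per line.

Answer: uynh
cbeb
hmt
ytpk
awe
ehfi

Derivation:
Hunk 1: at line 1 remove [ddamx] add [dtus,xbl] -> 7 lines: uynh cbeb dtus xbl ioj awe ehfi
Hunk 2: at line 1 remove [dtus,xbl,ioj] add [mrl,ytpk] -> 6 lines: uynh cbeb mrl ytpk awe ehfi
Hunk 3: at line 1 remove [mrl] add [hmt] -> 6 lines: uynh cbeb hmt ytpk awe ehfi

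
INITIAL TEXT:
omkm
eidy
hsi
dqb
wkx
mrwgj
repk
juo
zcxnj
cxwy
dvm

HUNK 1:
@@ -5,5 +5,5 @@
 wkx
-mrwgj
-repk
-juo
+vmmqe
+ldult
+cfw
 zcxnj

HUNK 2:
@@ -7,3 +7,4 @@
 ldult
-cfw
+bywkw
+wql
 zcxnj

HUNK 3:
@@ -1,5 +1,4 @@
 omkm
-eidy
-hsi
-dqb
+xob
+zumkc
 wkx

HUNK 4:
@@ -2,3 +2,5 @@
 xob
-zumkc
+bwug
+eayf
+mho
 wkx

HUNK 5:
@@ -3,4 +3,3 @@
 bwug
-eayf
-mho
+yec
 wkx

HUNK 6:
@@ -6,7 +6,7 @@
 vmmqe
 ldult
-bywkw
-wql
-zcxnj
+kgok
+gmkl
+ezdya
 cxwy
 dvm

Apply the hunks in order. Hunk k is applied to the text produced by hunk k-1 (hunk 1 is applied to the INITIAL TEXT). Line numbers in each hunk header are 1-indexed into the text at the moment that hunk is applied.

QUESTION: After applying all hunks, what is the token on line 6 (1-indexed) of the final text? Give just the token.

Answer: vmmqe

Derivation:
Hunk 1: at line 5 remove [mrwgj,repk,juo] add [vmmqe,ldult,cfw] -> 11 lines: omkm eidy hsi dqb wkx vmmqe ldult cfw zcxnj cxwy dvm
Hunk 2: at line 7 remove [cfw] add [bywkw,wql] -> 12 lines: omkm eidy hsi dqb wkx vmmqe ldult bywkw wql zcxnj cxwy dvm
Hunk 3: at line 1 remove [eidy,hsi,dqb] add [xob,zumkc] -> 11 lines: omkm xob zumkc wkx vmmqe ldult bywkw wql zcxnj cxwy dvm
Hunk 4: at line 2 remove [zumkc] add [bwug,eayf,mho] -> 13 lines: omkm xob bwug eayf mho wkx vmmqe ldult bywkw wql zcxnj cxwy dvm
Hunk 5: at line 3 remove [eayf,mho] add [yec] -> 12 lines: omkm xob bwug yec wkx vmmqe ldult bywkw wql zcxnj cxwy dvm
Hunk 6: at line 6 remove [bywkw,wql,zcxnj] add [kgok,gmkl,ezdya] -> 12 lines: omkm xob bwug yec wkx vmmqe ldult kgok gmkl ezdya cxwy dvm
Final line 6: vmmqe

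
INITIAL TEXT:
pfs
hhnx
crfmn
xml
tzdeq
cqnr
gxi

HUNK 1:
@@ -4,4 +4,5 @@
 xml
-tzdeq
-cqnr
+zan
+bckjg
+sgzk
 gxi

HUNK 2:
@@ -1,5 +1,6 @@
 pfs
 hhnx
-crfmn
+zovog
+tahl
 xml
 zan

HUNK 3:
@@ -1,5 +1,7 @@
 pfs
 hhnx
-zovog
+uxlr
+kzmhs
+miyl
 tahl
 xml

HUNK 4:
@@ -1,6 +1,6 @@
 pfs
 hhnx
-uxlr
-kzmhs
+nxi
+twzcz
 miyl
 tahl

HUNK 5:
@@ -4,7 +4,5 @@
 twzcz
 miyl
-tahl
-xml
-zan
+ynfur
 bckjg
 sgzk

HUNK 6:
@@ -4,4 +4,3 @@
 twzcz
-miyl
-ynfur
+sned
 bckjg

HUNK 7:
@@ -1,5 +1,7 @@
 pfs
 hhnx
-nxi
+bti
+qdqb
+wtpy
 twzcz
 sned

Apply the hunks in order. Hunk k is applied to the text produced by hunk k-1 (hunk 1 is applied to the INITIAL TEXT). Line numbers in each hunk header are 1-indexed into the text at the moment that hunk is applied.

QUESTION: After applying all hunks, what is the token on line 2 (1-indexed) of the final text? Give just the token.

Hunk 1: at line 4 remove [tzdeq,cqnr] add [zan,bckjg,sgzk] -> 8 lines: pfs hhnx crfmn xml zan bckjg sgzk gxi
Hunk 2: at line 1 remove [crfmn] add [zovog,tahl] -> 9 lines: pfs hhnx zovog tahl xml zan bckjg sgzk gxi
Hunk 3: at line 1 remove [zovog] add [uxlr,kzmhs,miyl] -> 11 lines: pfs hhnx uxlr kzmhs miyl tahl xml zan bckjg sgzk gxi
Hunk 4: at line 1 remove [uxlr,kzmhs] add [nxi,twzcz] -> 11 lines: pfs hhnx nxi twzcz miyl tahl xml zan bckjg sgzk gxi
Hunk 5: at line 4 remove [tahl,xml,zan] add [ynfur] -> 9 lines: pfs hhnx nxi twzcz miyl ynfur bckjg sgzk gxi
Hunk 6: at line 4 remove [miyl,ynfur] add [sned] -> 8 lines: pfs hhnx nxi twzcz sned bckjg sgzk gxi
Hunk 7: at line 1 remove [nxi] add [bti,qdqb,wtpy] -> 10 lines: pfs hhnx bti qdqb wtpy twzcz sned bckjg sgzk gxi
Final line 2: hhnx

Answer: hhnx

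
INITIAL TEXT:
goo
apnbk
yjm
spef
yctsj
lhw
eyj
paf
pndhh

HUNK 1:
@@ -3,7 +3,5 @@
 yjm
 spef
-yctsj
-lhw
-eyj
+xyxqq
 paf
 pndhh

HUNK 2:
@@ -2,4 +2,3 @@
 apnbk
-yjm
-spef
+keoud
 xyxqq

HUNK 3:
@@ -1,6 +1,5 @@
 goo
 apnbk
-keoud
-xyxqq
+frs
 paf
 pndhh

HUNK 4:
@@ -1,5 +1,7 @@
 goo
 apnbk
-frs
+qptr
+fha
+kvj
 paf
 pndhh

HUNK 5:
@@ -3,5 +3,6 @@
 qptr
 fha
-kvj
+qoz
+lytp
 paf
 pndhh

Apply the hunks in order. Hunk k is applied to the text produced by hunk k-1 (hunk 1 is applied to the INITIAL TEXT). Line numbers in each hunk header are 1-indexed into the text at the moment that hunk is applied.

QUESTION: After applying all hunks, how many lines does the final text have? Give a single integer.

Answer: 8

Derivation:
Hunk 1: at line 3 remove [yctsj,lhw,eyj] add [xyxqq] -> 7 lines: goo apnbk yjm spef xyxqq paf pndhh
Hunk 2: at line 2 remove [yjm,spef] add [keoud] -> 6 lines: goo apnbk keoud xyxqq paf pndhh
Hunk 3: at line 1 remove [keoud,xyxqq] add [frs] -> 5 lines: goo apnbk frs paf pndhh
Hunk 4: at line 1 remove [frs] add [qptr,fha,kvj] -> 7 lines: goo apnbk qptr fha kvj paf pndhh
Hunk 5: at line 3 remove [kvj] add [qoz,lytp] -> 8 lines: goo apnbk qptr fha qoz lytp paf pndhh
Final line count: 8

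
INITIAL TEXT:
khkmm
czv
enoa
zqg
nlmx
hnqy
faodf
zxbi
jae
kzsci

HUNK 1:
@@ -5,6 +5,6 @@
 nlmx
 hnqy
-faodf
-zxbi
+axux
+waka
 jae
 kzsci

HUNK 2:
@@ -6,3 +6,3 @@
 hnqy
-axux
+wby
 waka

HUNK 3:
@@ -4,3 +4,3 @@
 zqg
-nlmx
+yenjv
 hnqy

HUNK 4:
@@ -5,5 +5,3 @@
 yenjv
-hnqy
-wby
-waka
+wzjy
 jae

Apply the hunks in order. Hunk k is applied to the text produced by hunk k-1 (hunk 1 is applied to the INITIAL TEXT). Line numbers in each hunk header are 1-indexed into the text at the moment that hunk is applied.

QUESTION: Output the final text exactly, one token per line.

Hunk 1: at line 5 remove [faodf,zxbi] add [axux,waka] -> 10 lines: khkmm czv enoa zqg nlmx hnqy axux waka jae kzsci
Hunk 2: at line 6 remove [axux] add [wby] -> 10 lines: khkmm czv enoa zqg nlmx hnqy wby waka jae kzsci
Hunk 3: at line 4 remove [nlmx] add [yenjv] -> 10 lines: khkmm czv enoa zqg yenjv hnqy wby waka jae kzsci
Hunk 4: at line 5 remove [hnqy,wby,waka] add [wzjy] -> 8 lines: khkmm czv enoa zqg yenjv wzjy jae kzsci

Answer: khkmm
czv
enoa
zqg
yenjv
wzjy
jae
kzsci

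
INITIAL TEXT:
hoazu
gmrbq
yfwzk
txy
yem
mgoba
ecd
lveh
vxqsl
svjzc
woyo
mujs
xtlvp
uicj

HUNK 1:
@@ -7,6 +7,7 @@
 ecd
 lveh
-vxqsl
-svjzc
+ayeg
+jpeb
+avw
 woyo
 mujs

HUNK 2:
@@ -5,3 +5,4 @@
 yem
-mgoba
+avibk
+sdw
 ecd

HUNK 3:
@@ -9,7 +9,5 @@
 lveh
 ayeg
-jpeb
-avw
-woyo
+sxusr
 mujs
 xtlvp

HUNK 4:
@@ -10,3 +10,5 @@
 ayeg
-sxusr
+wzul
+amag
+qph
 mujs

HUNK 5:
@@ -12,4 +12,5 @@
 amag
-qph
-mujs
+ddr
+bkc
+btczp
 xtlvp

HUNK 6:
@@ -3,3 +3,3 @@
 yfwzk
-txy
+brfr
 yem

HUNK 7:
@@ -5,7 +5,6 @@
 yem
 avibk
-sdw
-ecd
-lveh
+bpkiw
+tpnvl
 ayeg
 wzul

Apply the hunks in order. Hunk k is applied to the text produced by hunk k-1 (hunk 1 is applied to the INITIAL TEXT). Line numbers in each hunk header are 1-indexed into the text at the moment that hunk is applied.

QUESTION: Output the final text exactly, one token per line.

Answer: hoazu
gmrbq
yfwzk
brfr
yem
avibk
bpkiw
tpnvl
ayeg
wzul
amag
ddr
bkc
btczp
xtlvp
uicj

Derivation:
Hunk 1: at line 7 remove [vxqsl,svjzc] add [ayeg,jpeb,avw] -> 15 lines: hoazu gmrbq yfwzk txy yem mgoba ecd lveh ayeg jpeb avw woyo mujs xtlvp uicj
Hunk 2: at line 5 remove [mgoba] add [avibk,sdw] -> 16 lines: hoazu gmrbq yfwzk txy yem avibk sdw ecd lveh ayeg jpeb avw woyo mujs xtlvp uicj
Hunk 3: at line 9 remove [jpeb,avw,woyo] add [sxusr] -> 14 lines: hoazu gmrbq yfwzk txy yem avibk sdw ecd lveh ayeg sxusr mujs xtlvp uicj
Hunk 4: at line 10 remove [sxusr] add [wzul,amag,qph] -> 16 lines: hoazu gmrbq yfwzk txy yem avibk sdw ecd lveh ayeg wzul amag qph mujs xtlvp uicj
Hunk 5: at line 12 remove [qph,mujs] add [ddr,bkc,btczp] -> 17 lines: hoazu gmrbq yfwzk txy yem avibk sdw ecd lveh ayeg wzul amag ddr bkc btczp xtlvp uicj
Hunk 6: at line 3 remove [txy] add [brfr] -> 17 lines: hoazu gmrbq yfwzk brfr yem avibk sdw ecd lveh ayeg wzul amag ddr bkc btczp xtlvp uicj
Hunk 7: at line 5 remove [sdw,ecd,lveh] add [bpkiw,tpnvl] -> 16 lines: hoazu gmrbq yfwzk brfr yem avibk bpkiw tpnvl ayeg wzul amag ddr bkc btczp xtlvp uicj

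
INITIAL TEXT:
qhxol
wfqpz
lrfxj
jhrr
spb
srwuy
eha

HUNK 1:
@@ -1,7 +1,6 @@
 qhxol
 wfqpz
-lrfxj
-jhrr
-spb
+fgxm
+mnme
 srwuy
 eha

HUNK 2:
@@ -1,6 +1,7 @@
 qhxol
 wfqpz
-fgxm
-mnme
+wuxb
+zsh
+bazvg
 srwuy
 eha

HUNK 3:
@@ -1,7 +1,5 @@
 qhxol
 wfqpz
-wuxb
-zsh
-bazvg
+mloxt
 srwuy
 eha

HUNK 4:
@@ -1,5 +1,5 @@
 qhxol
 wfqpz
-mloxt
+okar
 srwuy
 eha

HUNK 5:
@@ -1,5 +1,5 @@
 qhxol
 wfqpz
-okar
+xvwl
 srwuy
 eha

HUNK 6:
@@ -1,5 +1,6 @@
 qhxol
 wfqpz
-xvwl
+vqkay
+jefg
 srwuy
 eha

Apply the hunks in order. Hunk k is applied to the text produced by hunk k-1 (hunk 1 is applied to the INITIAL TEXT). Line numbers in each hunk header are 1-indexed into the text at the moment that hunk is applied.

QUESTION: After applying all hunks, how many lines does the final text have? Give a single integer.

Hunk 1: at line 1 remove [lrfxj,jhrr,spb] add [fgxm,mnme] -> 6 lines: qhxol wfqpz fgxm mnme srwuy eha
Hunk 2: at line 1 remove [fgxm,mnme] add [wuxb,zsh,bazvg] -> 7 lines: qhxol wfqpz wuxb zsh bazvg srwuy eha
Hunk 3: at line 1 remove [wuxb,zsh,bazvg] add [mloxt] -> 5 lines: qhxol wfqpz mloxt srwuy eha
Hunk 4: at line 1 remove [mloxt] add [okar] -> 5 lines: qhxol wfqpz okar srwuy eha
Hunk 5: at line 1 remove [okar] add [xvwl] -> 5 lines: qhxol wfqpz xvwl srwuy eha
Hunk 6: at line 1 remove [xvwl] add [vqkay,jefg] -> 6 lines: qhxol wfqpz vqkay jefg srwuy eha
Final line count: 6

Answer: 6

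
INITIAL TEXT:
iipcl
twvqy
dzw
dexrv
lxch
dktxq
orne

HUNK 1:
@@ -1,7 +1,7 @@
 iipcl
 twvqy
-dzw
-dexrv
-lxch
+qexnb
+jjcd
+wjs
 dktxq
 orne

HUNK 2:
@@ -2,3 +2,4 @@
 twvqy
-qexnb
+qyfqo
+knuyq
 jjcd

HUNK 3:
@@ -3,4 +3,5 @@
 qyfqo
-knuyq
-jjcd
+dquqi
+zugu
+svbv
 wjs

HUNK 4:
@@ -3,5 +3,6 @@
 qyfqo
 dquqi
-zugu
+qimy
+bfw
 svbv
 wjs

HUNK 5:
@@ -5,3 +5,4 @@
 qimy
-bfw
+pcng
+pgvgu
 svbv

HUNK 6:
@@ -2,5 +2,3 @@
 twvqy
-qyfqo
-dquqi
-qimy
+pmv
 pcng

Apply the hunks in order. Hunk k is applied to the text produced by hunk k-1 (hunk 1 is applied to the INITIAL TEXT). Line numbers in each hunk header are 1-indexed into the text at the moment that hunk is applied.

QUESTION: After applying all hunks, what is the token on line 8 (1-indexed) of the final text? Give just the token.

Answer: dktxq

Derivation:
Hunk 1: at line 1 remove [dzw,dexrv,lxch] add [qexnb,jjcd,wjs] -> 7 lines: iipcl twvqy qexnb jjcd wjs dktxq orne
Hunk 2: at line 2 remove [qexnb] add [qyfqo,knuyq] -> 8 lines: iipcl twvqy qyfqo knuyq jjcd wjs dktxq orne
Hunk 3: at line 3 remove [knuyq,jjcd] add [dquqi,zugu,svbv] -> 9 lines: iipcl twvqy qyfqo dquqi zugu svbv wjs dktxq orne
Hunk 4: at line 3 remove [zugu] add [qimy,bfw] -> 10 lines: iipcl twvqy qyfqo dquqi qimy bfw svbv wjs dktxq orne
Hunk 5: at line 5 remove [bfw] add [pcng,pgvgu] -> 11 lines: iipcl twvqy qyfqo dquqi qimy pcng pgvgu svbv wjs dktxq orne
Hunk 6: at line 2 remove [qyfqo,dquqi,qimy] add [pmv] -> 9 lines: iipcl twvqy pmv pcng pgvgu svbv wjs dktxq orne
Final line 8: dktxq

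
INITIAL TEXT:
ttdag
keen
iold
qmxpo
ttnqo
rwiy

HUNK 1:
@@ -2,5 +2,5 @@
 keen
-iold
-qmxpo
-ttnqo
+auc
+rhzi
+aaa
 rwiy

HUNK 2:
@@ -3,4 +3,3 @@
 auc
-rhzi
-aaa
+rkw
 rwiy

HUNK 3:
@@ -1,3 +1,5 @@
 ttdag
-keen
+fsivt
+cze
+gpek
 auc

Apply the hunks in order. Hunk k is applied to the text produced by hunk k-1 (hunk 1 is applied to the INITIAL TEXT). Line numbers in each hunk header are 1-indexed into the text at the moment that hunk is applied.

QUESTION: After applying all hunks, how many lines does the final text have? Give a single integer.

Hunk 1: at line 2 remove [iold,qmxpo,ttnqo] add [auc,rhzi,aaa] -> 6 lines: ttdag keen auc rhzi aaa rwiy
Hunk 2: at line 3 remove [rhzi,aaa] add [rkw] -> 5 lines: ttdag keen auc rkw rwiy
Hunk 3: at line 1 remove [keen] add [fsivt,cze,gpek] -> 7 lines: ttdag fsivt cze gpek auc rkw rwiy
Final line count: 7

Answer: 7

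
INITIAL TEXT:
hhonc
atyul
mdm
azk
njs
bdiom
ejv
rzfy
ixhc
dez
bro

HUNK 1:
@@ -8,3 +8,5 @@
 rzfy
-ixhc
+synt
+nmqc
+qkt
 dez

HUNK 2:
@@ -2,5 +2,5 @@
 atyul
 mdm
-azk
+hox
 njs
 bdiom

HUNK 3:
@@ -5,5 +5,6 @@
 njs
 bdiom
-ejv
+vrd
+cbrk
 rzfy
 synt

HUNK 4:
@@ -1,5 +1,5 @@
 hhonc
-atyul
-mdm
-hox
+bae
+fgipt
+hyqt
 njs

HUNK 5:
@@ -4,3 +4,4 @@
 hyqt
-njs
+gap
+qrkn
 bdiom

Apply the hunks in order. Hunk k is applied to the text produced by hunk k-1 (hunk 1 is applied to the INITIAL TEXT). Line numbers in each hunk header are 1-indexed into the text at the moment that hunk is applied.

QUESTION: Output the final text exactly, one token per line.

Answer: hhonc
bae
fgipt
hyqt
gap
qrkn
bdiom
vrd
cbrk
rzfy
synt
nmqc
qkt
dez
bro

Derivation:
Hunk 1: at line 8 remove [ixhc] add [synt,nmqc,qkt] -> 13 lines: hhonc atyul mdm azk njs bdiom ejv rzfy synt nmqc qkt dez bro
Hunk 2: at line 2 remove [azk] add [hox] -> 13 lines: hhonc atyul mdm hox njs bdiom ejv rzfy synt nmqc qkt dez bro
Hunk 3: at line 5 remove [ejv] add [vrd,cbrk] -> 14 lines: hhonc atyul mdm hox njs bdiom vrd cbrk rzfy synt nmqc qkt dez bro
Hunk 4: at line 1 remove [atyul,mdm,hox] add [bae,fgipt,hyqt] -> 14 lines: hhonc bae fgipt hyqt njs bdiom vrd cbrk rzfy synt nmqc qkt dez bro
Hunk 5: at line 4 remove [njs] add [gap,qrkn] -> 15 lines: hhonc bae fgipt hyqt gap qrkn bdiom vrd cbrk rzfy synt nmqc qkt dez bro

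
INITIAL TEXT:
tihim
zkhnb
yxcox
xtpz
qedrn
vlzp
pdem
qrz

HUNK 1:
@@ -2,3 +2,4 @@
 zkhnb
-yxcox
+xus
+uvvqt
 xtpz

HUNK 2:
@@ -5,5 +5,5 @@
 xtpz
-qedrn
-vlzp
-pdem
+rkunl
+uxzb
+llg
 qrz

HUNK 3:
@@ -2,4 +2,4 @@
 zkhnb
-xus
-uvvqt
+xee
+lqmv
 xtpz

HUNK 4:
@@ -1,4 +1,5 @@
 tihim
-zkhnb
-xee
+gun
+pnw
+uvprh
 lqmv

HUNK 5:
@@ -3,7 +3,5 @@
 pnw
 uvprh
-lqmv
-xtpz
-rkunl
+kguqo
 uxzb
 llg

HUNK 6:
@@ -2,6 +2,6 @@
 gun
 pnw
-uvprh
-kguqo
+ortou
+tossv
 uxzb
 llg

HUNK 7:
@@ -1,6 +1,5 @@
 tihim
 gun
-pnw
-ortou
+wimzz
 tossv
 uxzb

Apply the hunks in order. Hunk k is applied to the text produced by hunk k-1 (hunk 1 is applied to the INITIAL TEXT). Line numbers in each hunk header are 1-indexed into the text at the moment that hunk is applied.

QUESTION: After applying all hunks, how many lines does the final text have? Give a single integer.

Answer: 7

Derivation:
Hunk 1: at line 2 remove [yxcox] add [xus,uvvqt] -> 9 lines: tihim zkhnb xus uvvqt xtpz qedrn vlzp pdem qrz
Hunk 2: at line 5 remove [qedrn,vlzp,pdem] add [rkunl,uxzb,llg] -> 9 lines: tihim zkhnb xus uvvqt xtpz rkunl uxzb llg qrz
Hunk 3: at line 2 remove [xus,uvvqt] add [xee,lqmv] -> 9 lines: tihim zkhnb xee lqmv xtpz rkunl uxzb llg qrz
Hunk 4: at line 1 remove [zkhnb,xee] add [gun,pnw,uvprh] -> 10 lines: tihim gun pnw uvprh lqmv xtpz rkunl uxzb llg qrz
Hunk 5: at line 3 remove [lqmv,xtpz,rkunl] add [kguqo] -> 8 lines: tihim gun pnw uvprh kguqo uxzb llg qrz
Hunk 6: at line 2 remove [uvprh,kguqo] add [ortou,tossv] -> 8 lines: tihim gun pnw ortou tossv uxzb llg qrz
Hunk 7: at line 1 remove [pnw,ortou] add [wimzz] -> 7 lines: tihim gun wimzz tossv uxzb llg qrz
Final line count: 7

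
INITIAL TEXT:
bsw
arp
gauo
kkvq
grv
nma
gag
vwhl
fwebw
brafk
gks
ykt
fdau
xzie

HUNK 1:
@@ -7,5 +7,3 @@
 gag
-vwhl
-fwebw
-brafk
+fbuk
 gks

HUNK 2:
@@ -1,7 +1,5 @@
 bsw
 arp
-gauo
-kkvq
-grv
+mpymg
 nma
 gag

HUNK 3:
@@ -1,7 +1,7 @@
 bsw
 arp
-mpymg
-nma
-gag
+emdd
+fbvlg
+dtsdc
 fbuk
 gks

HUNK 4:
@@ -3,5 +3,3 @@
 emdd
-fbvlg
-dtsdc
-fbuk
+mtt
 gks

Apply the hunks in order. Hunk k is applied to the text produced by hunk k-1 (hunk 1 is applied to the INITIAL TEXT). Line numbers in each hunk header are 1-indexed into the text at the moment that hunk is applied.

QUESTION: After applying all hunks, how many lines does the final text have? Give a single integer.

Hunk 1: at line 7 remove [vwhl,fwebw,brafk] add [fbuk] -> 12 lines: bsw arp gauo kkvq grv nma gag fbuk gks ykt fdau xzie
Hunk 2: at line 1 remove [gauo,kkvq,grv] add [mpymg] -> 10 lines: bsw arp mpymg nma gag fbuk gks ykt fdau xzie
Hunk 3: at line 1 remove [mpymg,nma,gag] add [emdd,fbvlg,dtsdc] -> 10 lines: bsw arp emdd fbvlg dtsdc fbuk gks ykt fdau xzie
Hunk 4: at line 3 remove [fbvlg,dtsdc,fbuk] add [mtt] -> 8 lines: bsw arp emdd mtt gks ykt fdau xzie
Final line count: 8

Answer: 8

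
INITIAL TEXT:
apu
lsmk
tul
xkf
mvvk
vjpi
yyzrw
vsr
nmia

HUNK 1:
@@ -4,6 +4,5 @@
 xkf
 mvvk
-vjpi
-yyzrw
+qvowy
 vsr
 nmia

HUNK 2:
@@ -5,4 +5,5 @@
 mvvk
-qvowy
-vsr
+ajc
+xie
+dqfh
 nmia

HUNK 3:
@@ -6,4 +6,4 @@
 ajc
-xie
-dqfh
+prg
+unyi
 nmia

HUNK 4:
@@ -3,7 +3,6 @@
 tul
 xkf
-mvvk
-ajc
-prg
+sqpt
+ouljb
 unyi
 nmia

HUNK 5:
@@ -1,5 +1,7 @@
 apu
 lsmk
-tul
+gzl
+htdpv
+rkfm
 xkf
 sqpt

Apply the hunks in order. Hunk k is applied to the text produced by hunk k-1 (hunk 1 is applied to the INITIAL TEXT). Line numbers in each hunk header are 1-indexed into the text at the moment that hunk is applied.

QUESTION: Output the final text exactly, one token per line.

Hunk 1: at line 4 remove [vjpi,yyzrw] add [qvowy] -> 8 lines: apu lsmk tul xkf mvvk qvowy vsr nmia
Hunk 2: at line 5 remove [qvowy,vsr] add [ajc,xie,dqfh] -> 9 lines: apu lsmk tul xkf mvvk ajc xie dqfh nmia
Hunk 3: at line 6 remove [xie,dqfh] add [prg,unyi] -> 9 lines: apu lsmk tul xkf mvvk ajc prg unyi nmia
Hunk 4: at line 3 remove [mvvk,ajc,prg] add [sqpt,ouljb] -> 8 lines: apu lsmk tul xkf sqpt ouljb unyi nmia
Hunk 5: at line 1 remove [tul] add [gzl,htdpv,rkfm] -> 10 lines: apu lsmk gzl htdpv rkfm xkf sqpt ouljb unyi nmia

Answer: apu
lsmk
gzl
htdpv
rkfm
xkf
sqpt
ouljb
unyi
nmia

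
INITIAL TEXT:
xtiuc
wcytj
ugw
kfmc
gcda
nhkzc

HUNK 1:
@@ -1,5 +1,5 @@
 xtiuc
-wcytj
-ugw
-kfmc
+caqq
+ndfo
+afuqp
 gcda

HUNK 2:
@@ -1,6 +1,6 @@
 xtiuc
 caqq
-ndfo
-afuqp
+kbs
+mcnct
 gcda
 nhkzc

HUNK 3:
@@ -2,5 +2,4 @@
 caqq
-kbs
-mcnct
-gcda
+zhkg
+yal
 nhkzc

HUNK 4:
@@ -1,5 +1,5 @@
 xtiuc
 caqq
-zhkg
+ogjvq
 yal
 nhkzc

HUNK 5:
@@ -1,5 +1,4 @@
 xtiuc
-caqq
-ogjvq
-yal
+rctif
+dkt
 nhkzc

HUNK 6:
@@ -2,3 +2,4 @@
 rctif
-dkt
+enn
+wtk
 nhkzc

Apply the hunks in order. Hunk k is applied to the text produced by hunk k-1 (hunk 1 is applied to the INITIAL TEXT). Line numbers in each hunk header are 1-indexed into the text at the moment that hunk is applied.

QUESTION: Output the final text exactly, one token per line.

Answer: xtiuc
rctif
enn
wtk
nhkzc

Derivation:
Hunk 1: at line 1 remove [wcytj,ugw,kfmc] add [caqq,ndfo,afuqp] -> 6 lines: xtiuc caqq ndfo afuqp gcda nhkzc
Hunk 2: at line 1 remove [ndfo,afuqp] add [kbs,mcnct] -> 6 lines: xtiuc caqq kbs mcnct gcda nhkzc
Hunk 3: at line 2 remove [kbs,mcnct,gcda] add [zhkg,yal] -> 5 lines: xtiuc caqq zhkg yal nhkzc
Hunk 4: at line 1 remove [zhkg] add [ogjvq] -> 5 lines: xtiuc caqq ogjvq yal nhkzc
Hunk 5: at line 1 remove [caqq,ogjvq,yal] add [rctif,dkt] -> 4 lines: xtiuc rctif dkt nhkzc
Hunk 6: at line 2 remove [dkt] add [enn,wtk] -> 5 lines: xtiuc rctif enn wtk nhkzc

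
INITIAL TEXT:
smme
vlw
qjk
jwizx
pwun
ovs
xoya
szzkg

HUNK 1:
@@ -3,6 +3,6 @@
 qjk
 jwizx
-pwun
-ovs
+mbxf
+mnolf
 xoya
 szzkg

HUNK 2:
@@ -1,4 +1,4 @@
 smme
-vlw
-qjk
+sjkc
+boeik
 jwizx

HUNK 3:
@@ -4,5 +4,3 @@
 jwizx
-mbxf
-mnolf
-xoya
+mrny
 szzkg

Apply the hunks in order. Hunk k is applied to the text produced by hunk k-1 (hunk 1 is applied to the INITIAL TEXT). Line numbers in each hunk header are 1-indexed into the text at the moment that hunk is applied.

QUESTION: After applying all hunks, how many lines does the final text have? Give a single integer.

Hunk 1: at line 3 remove [pwun,ovs] add [mbxf,mnolf] -> 8 lines: smme vlw qjk jwizx mbxf mnolf xoya szzkg
Hunk 2: at line 1 remove [vlw,qjk] add [sjkc,boeik] -> 8 lines: smme sjkc boeik jwizx mbxf mnolf xoya szzkg
Hunk 3: at line 4 remove [mbxf,mnolf,xoya] add [mrny] -> 6 lines: smme sjkc boeik jwizx mrny szzkg
Final line count: 6

Answer: 6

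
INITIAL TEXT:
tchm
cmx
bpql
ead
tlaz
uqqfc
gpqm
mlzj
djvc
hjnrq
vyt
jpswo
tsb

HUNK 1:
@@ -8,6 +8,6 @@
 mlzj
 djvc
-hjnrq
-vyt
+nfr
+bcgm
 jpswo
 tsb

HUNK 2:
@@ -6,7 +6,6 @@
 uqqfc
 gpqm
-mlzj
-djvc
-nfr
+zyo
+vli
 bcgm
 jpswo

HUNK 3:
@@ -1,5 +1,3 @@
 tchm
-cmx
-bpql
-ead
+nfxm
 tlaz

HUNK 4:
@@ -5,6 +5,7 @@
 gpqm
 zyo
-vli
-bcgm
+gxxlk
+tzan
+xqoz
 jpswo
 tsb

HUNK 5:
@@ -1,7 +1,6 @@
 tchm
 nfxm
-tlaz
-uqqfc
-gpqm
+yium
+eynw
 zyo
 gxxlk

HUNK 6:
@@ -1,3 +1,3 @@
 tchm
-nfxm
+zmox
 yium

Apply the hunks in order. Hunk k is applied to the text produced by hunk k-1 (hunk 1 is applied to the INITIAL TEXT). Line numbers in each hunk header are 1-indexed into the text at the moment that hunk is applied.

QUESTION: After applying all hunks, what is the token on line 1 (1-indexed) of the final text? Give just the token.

Answer: tchm

Derivation:
Hunk 1: at line 8 remove [hjnrq,vyt] add [nfr,bcgm] -> 13 lines: tchm cmx bpql ead tlaz uqqfc gpqm mlzj djvc nfr bcgm jpswo tsb
Hunk 2: at line 6 remove [mlzj,djvc,nfr] add [zyo,vli] -> 12 lines: tchm cmx bpql ead tlaz uqqfc gpqm zyo vli bcgm jpswo tsb
Hunk 3: at line 1 remove [cmx,bpql,ead] add [nfxm] -> 10 lines: tchm nfxm tlaz uqqfc gpqm zyo vli bcgm jpswo tsb
Hunk 4: at line 5 remove [vli,bcgm] add [gxxlk,tzan,xqoz] -> 11 lines: tchm nfxm tlaz uqqfc gpqm zyo gxxlk tzan xqoz jpswo tsb
Hunk 5: at line 1 remove [tlaz,uqqfc,gpqm] add [yium,eynw] -> 10 lines: tchm nfxm yium eynw zyo gxxlk tzan xqoz jpswo tsb
Hunk 6: at line 1 remove [nfxm] add [zmox] -> 10 lines: tchm zmox yium eynw zyo gxxlk tzan xqoz jpswo tsb
Final line 1: tchm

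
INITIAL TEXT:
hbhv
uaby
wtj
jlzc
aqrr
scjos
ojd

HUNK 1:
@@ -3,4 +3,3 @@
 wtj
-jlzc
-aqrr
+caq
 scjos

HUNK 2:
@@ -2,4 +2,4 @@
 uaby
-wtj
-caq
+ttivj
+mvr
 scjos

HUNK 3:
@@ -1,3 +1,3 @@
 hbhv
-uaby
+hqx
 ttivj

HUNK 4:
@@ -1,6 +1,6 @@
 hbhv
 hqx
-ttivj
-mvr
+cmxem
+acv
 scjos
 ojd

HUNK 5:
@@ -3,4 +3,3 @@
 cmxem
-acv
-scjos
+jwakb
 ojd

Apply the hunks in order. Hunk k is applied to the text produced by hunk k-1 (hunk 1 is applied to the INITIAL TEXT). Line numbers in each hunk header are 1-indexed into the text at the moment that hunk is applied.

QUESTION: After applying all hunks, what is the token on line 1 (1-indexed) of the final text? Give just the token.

Hunk 1: at line 3 remove [jlzc,aqrr] add [caq] -> 6 lines: hbhv uaby wtj caq scjos ojd
Hunk 2: at line 2 remove [wtj,caq] add [ttivj,mvr] -> 6 lines: hbhv uaby ttivj mvr scjos ojd
Hunk 3: at line 1 remove [uaby] add [hqx] -> 6 lines: hbhv hqx ttivj mvr scjos ojd
Hunk 4: at line 1 remove [ttivj,mvr] add [cmxem,acv] -> 6 lines: hbhv hqx cmxem acv scjos ojd
Hunk 5: at line 3 remove [acv,scjos] add [jwakb] -> 5 lines: hbhv hqx cmxem jwakb ojd
Final line 1: hbhv

Answer: hbhv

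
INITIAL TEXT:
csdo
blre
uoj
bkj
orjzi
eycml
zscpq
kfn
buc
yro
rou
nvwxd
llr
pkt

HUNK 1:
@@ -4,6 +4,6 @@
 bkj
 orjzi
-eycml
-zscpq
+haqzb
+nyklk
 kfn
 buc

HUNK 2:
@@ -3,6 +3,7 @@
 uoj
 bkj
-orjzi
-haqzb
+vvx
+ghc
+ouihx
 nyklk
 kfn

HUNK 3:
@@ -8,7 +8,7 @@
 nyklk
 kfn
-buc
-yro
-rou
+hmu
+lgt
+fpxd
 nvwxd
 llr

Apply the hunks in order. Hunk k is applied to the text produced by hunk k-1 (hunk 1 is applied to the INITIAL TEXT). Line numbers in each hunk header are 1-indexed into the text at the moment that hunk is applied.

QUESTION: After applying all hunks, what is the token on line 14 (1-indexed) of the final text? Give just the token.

Answer: llr

Derivation:
Hunk 1: at line 4 remove [eycml,zscpq] add [haqzb,nyklk] -> 14 lines: csdo blre uoj bkj orjzi haqzb nyklk kfn buc yro rou nvwxd llr pkt
Hunk 2: at line 3 remove [orjzi,haqzb] add [vvx,ghc,ouihx] -> 15 lines: csdo blre uoj bkj vvx ghc ouihx nyklk kfn buc yro rou nvwxd llr pkt
Hunk 3: at line 8 remove [buc,yro,rou] add [hmu,lgt,fpxd] -> 15 lines: csdo blre uoj bkj vvx ghc ouihx nyklk kfn hmu lgt fpxd nvwxd llr pkt
Final line 14: llr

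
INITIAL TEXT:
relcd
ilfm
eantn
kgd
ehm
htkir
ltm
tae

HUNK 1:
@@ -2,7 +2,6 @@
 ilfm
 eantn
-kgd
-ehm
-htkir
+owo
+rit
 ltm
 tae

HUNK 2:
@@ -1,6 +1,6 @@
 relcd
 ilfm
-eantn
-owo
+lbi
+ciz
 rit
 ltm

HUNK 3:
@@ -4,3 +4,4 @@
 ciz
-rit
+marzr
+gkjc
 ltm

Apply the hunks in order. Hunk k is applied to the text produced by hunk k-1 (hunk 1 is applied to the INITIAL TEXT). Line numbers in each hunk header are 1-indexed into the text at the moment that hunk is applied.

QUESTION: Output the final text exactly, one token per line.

Answer: relcd
ilfm
lbi
ciz
marzr
gkjc
ltm
tae

Derivation:
Hunk 1: at line 2 remove [kgd,ehm,htkir] add [owo,rit] -> 7 lines: relcd ilfm eantn owo rit ltm tae
Hunk 2: at line 1 remove [eantn,owo] add [lbi,ciz] -> 7 lines: relcd ilfm lbi ciz rit ltm tae
Hunk 3: at line 4 remove [rit] add [marzr,gkjc] -> 8 lines: relcd ilfm lbi ciz marzr gkjc ltm tae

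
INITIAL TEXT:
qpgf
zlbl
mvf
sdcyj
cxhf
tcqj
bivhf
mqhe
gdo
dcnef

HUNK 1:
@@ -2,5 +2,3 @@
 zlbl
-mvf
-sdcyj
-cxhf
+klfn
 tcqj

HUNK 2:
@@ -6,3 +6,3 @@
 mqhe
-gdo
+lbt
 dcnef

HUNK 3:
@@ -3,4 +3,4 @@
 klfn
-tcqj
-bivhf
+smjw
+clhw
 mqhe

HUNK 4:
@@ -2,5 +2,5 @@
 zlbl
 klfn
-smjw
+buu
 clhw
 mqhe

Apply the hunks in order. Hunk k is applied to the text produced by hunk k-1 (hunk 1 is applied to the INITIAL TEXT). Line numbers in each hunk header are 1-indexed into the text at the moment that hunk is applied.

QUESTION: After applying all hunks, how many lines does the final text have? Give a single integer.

Answer: 8

Derivation:
Hunk 1: at line 2 remove [mvf,sdcyj,cxhf] add [klfn] -> 8 lines: qpgf zlbl klfn tcqj bivhf mqhe gdo dcnef
Hunk 2: at line 6 remove [gdo] add [lbt] -> 8 lines: qpgf zlbl klfn tcqj bivhf mqhe lbt dcnef
Hunk 3: at line 3 remove [tcqj,bivhf] add [smjw,clhw] -> 8 lines: qpgf zlbl klfn smjw clhw mqhe lbt dcnef
Hunk 4: at line 2 remove [smjw] add [buu] -> 8 lines: qpgf zlbl klfn buu clhw mqhe lbt dcnef
Final line count: 8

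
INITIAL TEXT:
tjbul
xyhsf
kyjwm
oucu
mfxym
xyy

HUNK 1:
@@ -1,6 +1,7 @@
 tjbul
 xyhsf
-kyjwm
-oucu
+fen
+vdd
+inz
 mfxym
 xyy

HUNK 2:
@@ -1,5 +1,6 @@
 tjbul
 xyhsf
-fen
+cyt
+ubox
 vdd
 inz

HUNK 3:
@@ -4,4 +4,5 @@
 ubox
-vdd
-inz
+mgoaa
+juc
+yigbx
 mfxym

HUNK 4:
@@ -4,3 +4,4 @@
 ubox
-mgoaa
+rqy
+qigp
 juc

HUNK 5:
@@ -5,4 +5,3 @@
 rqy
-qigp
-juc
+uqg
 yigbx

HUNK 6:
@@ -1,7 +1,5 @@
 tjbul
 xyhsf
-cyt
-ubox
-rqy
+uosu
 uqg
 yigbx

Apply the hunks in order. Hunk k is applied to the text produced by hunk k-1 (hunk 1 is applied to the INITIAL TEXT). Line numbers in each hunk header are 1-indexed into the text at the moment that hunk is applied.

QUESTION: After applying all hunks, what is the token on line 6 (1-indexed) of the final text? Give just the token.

Hunk 1: at line 1 remove [kyjwm,oucu] add [fen,vdd,inz] -> 7 lines: tjbul xyhsf fen vdd inz mfxym xyy
Hunk 2: at line 1 remove [fen] add [cyt,ubox] -> 8 lines: tjbul xyhsf cyt ubox vdd inz mfxym xyy
Hunk 3: at line 4 remove [vdd,inz] add [mgoaa,juc,yigbx] -> 9 lines: tjbul xyhsf cyt ubox mgoaa juc yigbx mfxym xyy
Hunk 4: at line 4 remove [mgoaa] add [rqy,qigp] -> 10 lines: tjbul xyhsf cyt ubox rqy qigp juc yigbx mfxym xyy
Hunk 5: at line 5 remove [qigp,juc] add [uqg] -> 9 lines: tjbul xyhsf cyt ubox rqy uqg yigbx mfxym xyy
Hunk 6: at line 1 remove [cyt,ubox,rqy] add [uosu] -> 7 lines: tjbul xyhsf uosu uqg yigbx mfxym xyy
Final line 6: mfxym

Answer: mfxym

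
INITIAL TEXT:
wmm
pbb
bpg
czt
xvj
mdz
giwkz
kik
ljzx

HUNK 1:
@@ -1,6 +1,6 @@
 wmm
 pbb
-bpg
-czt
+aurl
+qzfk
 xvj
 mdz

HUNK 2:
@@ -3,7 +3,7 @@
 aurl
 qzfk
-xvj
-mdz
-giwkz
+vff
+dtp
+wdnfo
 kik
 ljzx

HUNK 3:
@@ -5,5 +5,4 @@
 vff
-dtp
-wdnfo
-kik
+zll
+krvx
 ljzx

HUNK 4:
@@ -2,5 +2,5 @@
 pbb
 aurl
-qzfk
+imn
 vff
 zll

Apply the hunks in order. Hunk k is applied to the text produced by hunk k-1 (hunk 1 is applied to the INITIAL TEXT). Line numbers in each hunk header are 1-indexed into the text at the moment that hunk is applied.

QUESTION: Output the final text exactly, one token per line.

Hunk 1: at line 1 remove [bpg,czt] add [aurl,qzfk] -> 9 lines: wmm pbb aurl qzfk xvj mdz giwkz kik ljzx
Hunk 2: at line 3 remove [xvj,mdz,giwkz] add [vff,dtp,wdnfo] -> 9 lines: wmm pbb aurl qzfk vff dtp wdnfo kik ljzx
Hunk 3: at line 5 remove [dtp,wdnfo,kik] add [zll,krvx] -> 8 lines: wmm pbb aurl qzfk vff zll krvx ljzx
Hunk 4: at line 2 remove [qzfk] add [imn] -> 8 lines: wmm pbb aurl imn vff zll krvx ljzx

Answer: wmm
pbb
aurl
imn
vff
zll
krvx
ljzx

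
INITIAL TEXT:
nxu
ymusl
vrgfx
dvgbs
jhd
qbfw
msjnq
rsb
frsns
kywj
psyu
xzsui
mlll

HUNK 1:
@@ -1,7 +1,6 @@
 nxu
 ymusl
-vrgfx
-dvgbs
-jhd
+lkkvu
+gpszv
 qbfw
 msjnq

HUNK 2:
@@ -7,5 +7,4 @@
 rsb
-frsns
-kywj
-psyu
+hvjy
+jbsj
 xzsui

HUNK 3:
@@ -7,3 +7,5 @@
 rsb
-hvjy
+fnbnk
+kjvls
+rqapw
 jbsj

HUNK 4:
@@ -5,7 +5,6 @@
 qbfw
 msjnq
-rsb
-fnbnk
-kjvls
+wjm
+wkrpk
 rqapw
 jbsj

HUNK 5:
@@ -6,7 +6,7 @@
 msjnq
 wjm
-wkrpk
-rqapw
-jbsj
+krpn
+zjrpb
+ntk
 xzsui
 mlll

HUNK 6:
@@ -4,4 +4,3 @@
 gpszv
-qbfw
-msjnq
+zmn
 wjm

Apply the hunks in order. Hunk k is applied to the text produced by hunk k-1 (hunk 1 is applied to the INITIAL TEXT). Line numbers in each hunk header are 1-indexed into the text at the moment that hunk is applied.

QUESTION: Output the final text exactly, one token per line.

Answer: nxu
ymusl
lkkvu
gpszv
zmn
wjm
krpn
zjrpb
ntk
xzsui
mlll

Derivation:
Hunk 1: at line 1 remove [vrgfx,dvgbs,jhd] add [lkkvu,gpszv] -> 12 lines: nxu ymusl lkkvu gpszv qbfw msjnq rsb frsns kywj psyu xzsui mlll
Hunk 2: at line 7 remove [frsns,kywj,psyu] add [hvjy,jbsj] -> 11 lines: nxu ymusl lkkvu gpszv qbfw msjnq rsb hvjy jbsj xzsui mlll
Hunk 3: at line 7 remove [hvjy] add [fnbnk,kjvls,rqapw] -> 13 lines: nxu ymusl lkkvu gpszv qbfw msjnq rsb fnbnk kjvls rqapw jbsj xzsui mlll
Hunk 4: at line 5 remove [rsb,fnbnk,kjvls] add [wjm,wkrpk] -> 12 lines: nxu ymusl lkkvu gpszv qbfw msjnq wjm wkrpk rqapw jbsj xzsui mlll
Hunk 5: at line 6 remove [wkrpk,rqapw,jbsj] add [krpn,zjrpb,ntk] -> 12 lines: nxu ymusl lkkvu gpszv qbfw msjnq wjm krpn zjrpb ntk xzsui mlll
Hunk 6: at line 4 remove [qbfw,msjnq] add [zmn] -> 11 lines: nxu ymusl lkkvu gpszv zmn wjm krpn zjrpb ntk xzsui mlll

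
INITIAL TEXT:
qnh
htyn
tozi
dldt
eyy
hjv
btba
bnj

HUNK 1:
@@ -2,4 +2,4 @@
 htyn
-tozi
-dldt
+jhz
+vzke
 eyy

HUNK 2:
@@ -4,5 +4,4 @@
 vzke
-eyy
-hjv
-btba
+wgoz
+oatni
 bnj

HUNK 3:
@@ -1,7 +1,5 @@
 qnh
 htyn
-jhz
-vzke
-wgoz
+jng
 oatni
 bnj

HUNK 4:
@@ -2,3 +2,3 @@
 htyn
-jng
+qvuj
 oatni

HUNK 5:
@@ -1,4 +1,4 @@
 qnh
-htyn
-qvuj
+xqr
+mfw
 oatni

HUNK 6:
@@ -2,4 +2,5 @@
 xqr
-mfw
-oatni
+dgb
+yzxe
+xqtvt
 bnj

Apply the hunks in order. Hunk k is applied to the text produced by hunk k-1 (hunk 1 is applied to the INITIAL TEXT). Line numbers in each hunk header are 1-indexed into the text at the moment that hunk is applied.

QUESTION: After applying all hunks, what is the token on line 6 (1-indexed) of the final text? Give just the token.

Hunk 1: at line 2 remove [tozi,dldt] add [jhz,vzke] -> 8 lines: qnh htyn jhz vzke eyy hjv btba bnj
Hunk 2: at line 4 remove [eyy,hjv,btba] add [wgoz,oatni] -> 7 lines: qnh htyn jhz vzke wgoz oatni bnj
Hunk 3: at line 1 remove [jhz,vzke,wgoz] add [jng] -> 5 lines: qnh htyn jng oatni bnj
Hunk 4: at line 2 remove [jng] add [qvuj] -> 5 lines: qnh htyn qvuj oatni bnj
Hunk 5: at line 1 remove [htyn,qvuj] add [xqr,mfw] -> 5 lines: qnh xqr mfw oatni bnj
Hunk 6: at line 2 remove [mfw,oatni] add [dgb,yzxe,xqtvt] -> 6 lines: qnh xqr dgb yzxe xqtvt bnj
Final line 6: bnj

Answer: bnj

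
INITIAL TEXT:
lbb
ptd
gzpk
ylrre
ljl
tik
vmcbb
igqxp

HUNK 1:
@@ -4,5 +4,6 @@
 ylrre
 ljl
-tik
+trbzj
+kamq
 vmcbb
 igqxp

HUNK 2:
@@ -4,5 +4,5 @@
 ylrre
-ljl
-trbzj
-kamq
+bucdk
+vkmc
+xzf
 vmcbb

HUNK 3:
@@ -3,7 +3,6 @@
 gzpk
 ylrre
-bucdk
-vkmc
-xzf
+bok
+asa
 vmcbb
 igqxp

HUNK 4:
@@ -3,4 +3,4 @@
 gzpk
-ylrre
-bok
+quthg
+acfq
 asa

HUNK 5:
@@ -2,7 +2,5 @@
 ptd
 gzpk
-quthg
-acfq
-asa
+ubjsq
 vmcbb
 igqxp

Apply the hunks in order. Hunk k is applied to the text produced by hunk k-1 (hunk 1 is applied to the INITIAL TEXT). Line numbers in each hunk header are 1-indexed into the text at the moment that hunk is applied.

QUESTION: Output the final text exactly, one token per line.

Hunk 1: at line 4 remove [tik] add [trbzj,kamq] -> 9 lines: lbb ptd gzpk ylrre ljl trbzj kamq vmcbb igqxp
Hunk 2: at line 4 remove [ljl,trbzj,kamq] add [bucdk,vkmc,xzf] -> 9 lines: lbb ptd gzpk ylrre bucdk vkmc xzf vmcbb igqxp
Hunk 3: at line 3 remove [bucdk,vkmc,xzf] add [bok,asa] -> 8 lines: lbb ptd gzpk ylrre bok asa vmcbb igqxp
Hunk 4: at line 3 remove [ylrre,bok] add [quthg,acfq] -> 8 lines: lbb ptd gzpk quthg acfq asa vmcbb igqxp
Hunk 5: at line 2 remove [quthg,acfq,asa] add [ubjsq] -> 6 lines: lbb ptd gzpk ubjsq vmcbb igqxp

Answer: lbb
ptd
gzpk
ubjsq
vmcbb
igqxp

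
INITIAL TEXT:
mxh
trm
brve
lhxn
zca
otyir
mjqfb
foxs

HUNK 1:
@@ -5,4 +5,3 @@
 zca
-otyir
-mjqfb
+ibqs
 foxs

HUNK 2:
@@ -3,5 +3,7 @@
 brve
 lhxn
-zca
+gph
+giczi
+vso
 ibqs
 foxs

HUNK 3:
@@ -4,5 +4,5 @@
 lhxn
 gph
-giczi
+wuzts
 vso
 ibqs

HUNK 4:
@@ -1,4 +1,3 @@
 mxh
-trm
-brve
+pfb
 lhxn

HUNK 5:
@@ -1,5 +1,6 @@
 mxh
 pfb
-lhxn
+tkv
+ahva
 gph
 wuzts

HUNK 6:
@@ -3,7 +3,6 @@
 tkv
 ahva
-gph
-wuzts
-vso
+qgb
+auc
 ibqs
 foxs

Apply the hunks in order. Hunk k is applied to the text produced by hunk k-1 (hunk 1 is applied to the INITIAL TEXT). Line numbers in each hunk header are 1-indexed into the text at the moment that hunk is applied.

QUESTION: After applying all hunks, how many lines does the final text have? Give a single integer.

Answer: 8

Derivation:
Hunk 1: at line 5 remove [otyir,mjqfb] add [ibqs] -> 7 lines: mxh trm brve lhxn zca ibqs foxs
Hunk 2: at line 3 remove [zca] add [gph,giczi,vso] -> 9 lines: mxh trm brve lhxn gph giczi vso ibqs foxs
Hunk 3: at line 4 remove [giczi] add [wuzts] -> 9 lines: mxh trm brve lhxn gph wuzts vso ibqs foxs
Hunk 4: at line 1 remove [trm,brve] add [pfb] -> 8 lines: mxh pfb lhxn gph wuzts vso ibqs foxs
Hunk 5: at line 1 remove [lhxn] add [tkv,ahva] -> 9 lines: mxh pfb tkv ahva gph wuzts vso ibqs foxs
Hunk 6: at line 3 remove [gph,wuzts,vso] add [qgb,auc] -> 8 lines: mxh pfb tkv ahva qgb auc ibqs foxs
Final line count: 8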